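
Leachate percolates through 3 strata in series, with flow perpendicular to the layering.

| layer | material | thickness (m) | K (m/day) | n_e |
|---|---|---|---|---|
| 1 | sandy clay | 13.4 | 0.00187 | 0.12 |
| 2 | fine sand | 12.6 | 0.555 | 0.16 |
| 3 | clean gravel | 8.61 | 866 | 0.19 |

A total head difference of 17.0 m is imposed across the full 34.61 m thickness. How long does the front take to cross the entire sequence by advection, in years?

With flow normal to the layers, continuity requires the same specific discharge q through every layer.
Σ(b_i/K_i) = 13.4/0.00187 + 12.6/0.555 + 8.61/866 = 7188 d.
q = Δh / Σ(b_i/K_i) = 17.0 / 7188 = 0.002365 m/day.
In each layer the seepage velocity is v_i = q/n_i, so the layer transit time is t_i = b_i·n_i / q:
  layer 1 (sandy clay): t_1 = 13.4 × 0.12 / 0.002365 = 679.9 d
  layer 2 (fine sand): t_2 = 12.6 × 0.16 / 0.002365 = 852.5 d
  layer 3 (clean gravel): t_3 = 8.61 × 0.19 / 0.002365 = 691.7 d
Total t = Σ t_i = 2224 days = 6.089 years.

6.09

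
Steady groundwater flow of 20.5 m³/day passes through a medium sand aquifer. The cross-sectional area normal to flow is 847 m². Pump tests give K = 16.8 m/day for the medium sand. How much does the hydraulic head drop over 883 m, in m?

From Q = K·A·i, i = Q / (K·A) = 20.5 / (16.80 × 847.0) = 0.001441.
Head loss Δh = i · L = 0.001441 × 883 = 1.272 m.

1.27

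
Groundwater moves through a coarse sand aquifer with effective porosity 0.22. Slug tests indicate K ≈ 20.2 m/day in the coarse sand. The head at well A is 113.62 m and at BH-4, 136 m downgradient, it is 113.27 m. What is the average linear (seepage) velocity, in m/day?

Hydraulic gradient i = (113.62 − 113.27) / 136 = 0.35 / 136 = 0.002574.
Darcy flux q = K · i = 20.20 × 0.002574 = 0.05199 m/day.
Seepage velocity v = q / n_e = 0.05199 / 0.22 = 0.2363 m/day.

0.236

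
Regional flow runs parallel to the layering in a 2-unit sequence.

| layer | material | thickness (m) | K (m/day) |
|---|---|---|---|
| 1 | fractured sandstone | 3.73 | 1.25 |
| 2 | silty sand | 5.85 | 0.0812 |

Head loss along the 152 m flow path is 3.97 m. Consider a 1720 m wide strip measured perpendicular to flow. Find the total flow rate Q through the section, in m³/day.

231

Flow is parallel to layering, so each bed carries its own Darcy discharge and the transmissivities add.
Σ(K_i·b_i) = 1.25×3.73 + 0.0812×5.85 = 5.138 m²/day.
Hydraulic gradient i = Δh / L = 3.97 / 152 = 0.02612.
Q = Σ(K_i·b_i) · W · i = 5.138 × 1720 × 0.02612 = 230.8 m³/day.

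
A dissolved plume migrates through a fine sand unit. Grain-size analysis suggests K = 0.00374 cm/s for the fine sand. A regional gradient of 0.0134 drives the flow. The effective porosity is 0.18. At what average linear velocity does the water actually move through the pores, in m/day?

Convert K: 0.00374 cm/s × 864 = 3.231 m/day.
Hydraulic gradient i = 0.0134.
Darcy flux q = K · i = 3.231 × 0.01340 = 0.04330 m/day.
Seepage velocity v = q / n_e = 0.04330 / 0.18 = 0.2406 m/day.

0.241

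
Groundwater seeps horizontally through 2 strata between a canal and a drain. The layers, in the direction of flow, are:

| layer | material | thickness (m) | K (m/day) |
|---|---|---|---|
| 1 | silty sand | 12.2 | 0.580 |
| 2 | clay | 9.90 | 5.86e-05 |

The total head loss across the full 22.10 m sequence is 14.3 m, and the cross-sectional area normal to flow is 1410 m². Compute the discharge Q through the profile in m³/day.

Flow is perpendicular to layering, so the layers act in series and the equivalent K is the thickness-weighted harmonic mean.
Total thickness L = 12.2 + 9.90 = 22.10 m.
Σ(b_i/K_i) = 12.2/0.580 + 9.90/5.86e-05 = 1.690e+05 d.
K_eq = L / Σ(b_i/K_i) = 22.10 / 1.690e+05 = 0.0001308 m/day.
Q = K_eq · A · (Δh/L) = 0.0001308 × 1410 × (14.3/22.10) = 0.1193 m³/day.

0.119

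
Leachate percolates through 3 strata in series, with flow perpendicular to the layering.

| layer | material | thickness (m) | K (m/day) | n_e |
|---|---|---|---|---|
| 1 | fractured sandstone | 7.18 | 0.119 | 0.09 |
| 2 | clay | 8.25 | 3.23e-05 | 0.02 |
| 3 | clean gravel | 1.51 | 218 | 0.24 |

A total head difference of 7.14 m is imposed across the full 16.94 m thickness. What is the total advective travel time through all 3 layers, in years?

With flow normal to the layers, continuity requires the same specific discharge q through every layer.
Σ(b_i/K_i) = 7.18/0.119 + 8.25/3.23e-05 + 1.51/218 = 2.555e+05 d.
q = Δh / Σ(b_i/K_i) = 7.14 / 2.555e+05 = 2.795e-05 m/day.
In each layer the seepage velocity is v_i = q/n_i, so the layer transit time is t_i = b_i·n_i / q:
  layer 1 (fractured sandstone): t_1 = 7.18 × 0.09 / 2.795e-05 = 23122 d
  layer 2 (clay): t_2 = 8.25 × 0.02 / 2.795e-05 = 5904 d
  layer 3 (clean gravel): t_3 = 1.51 × 0.24 / 2.795e-05 = 12967 d
Total t = Σ t_i = 41993 days = 115.0 years.

115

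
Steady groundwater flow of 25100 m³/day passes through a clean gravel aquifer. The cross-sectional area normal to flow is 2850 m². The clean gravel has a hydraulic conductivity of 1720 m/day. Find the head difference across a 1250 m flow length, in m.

6.40

From Q = K·A·i, i = Q / (K·A) = 25100 / (1720 × 2850) = 0.005120.
Head loss Δh = i · L = 0.005120 × 1250 = 6.400 m.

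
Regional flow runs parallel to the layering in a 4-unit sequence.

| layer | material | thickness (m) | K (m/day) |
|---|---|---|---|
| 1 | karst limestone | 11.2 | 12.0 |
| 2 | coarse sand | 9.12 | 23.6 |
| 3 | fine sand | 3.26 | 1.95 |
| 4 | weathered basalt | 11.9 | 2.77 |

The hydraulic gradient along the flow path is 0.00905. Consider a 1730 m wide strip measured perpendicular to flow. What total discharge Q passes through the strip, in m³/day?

6090

Flow is parallel to layering, so each bed carries its own Darcy discharge and the transmissivities add.
Σ(K_i·b_i) = 12.0×11.2 + 23.6×9.12 + 1.95×3.26 + 2.77×11.9 = 389.0 m²/day.
Hydraulic gradient i = 0.00905.
Q = Σ(K_i·b_i) · W · i = 389.0 × 1730 × 0.009050 = 6090 m³/day.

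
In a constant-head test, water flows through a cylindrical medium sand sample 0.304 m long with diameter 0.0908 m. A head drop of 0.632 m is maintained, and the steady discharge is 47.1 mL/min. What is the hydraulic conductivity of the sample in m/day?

5.04

Cross-sectional area A = π·(d/2)² = π × (0.0908/2)² = 0.006475 m².
Convert discharge: 47.1 mL/min = 7.850e-07 m³/s.
Darcy's law rearranged: K = Q·L / (A·Δh) = 7.850e-07 × 0.304 / (0.006475 × 0.632) = 5.831e-05 m/s = 5.038 m/day.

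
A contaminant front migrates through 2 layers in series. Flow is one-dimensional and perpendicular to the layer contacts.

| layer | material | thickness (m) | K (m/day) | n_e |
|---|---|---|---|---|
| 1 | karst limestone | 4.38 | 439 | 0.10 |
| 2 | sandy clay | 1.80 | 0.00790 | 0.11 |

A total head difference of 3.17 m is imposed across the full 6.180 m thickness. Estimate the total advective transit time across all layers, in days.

With flow normal to the layers, continuity requires the same specific discharge q through every layer.
Σ(b_i/K_i) = 4.38/439 + 1.80/0.00790 = 227.9 d.
q = Δh / Σ(b_i/K_i) = 3.17 / 227.9 = 0.01391 m/day.
In each layer the seepage velocity is v_i = q/n_i, so the layer transit time is t_i = b_i·n_i / q:
  layer 1 (karst limestone): t_1 = 4.38 × 0.10 / 0.01391 = 31.48 d
  layer 2 (sandy clay): t_2 = 1.80 × 0.11 / 0.01391 = 14.23 d
Total t = Σ t_i = 45.72 days.

45.7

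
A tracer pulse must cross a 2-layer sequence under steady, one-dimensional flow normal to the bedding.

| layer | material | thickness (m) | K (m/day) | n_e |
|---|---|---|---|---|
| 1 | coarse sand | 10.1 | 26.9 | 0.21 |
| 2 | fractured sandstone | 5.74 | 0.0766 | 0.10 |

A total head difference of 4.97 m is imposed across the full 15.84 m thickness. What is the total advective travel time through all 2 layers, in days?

With flow normal to the layers, continuity requires the same specific discharge q through every layer.
Σ(b_i/K_i) = 10.1/26.9 + 5.74/0.0766 = 75.31 d.
q = Δh / Σ(b_i/K_i) = 4.97 / 75.31 = 0.06599 m/day.
In each layer the seepage velocity is v_i = q/n_i, so the layer transit time is t_i = b_i·n_i / q:
  layer 1 (coarse sand): t_1 = 10.1 × 0.21 / 0.06599 = 32.14 d
  layer 2 (fractured sandstone): t_2 = 5.74 × 0.10 / 0.06599 = 8.698 d
Total t = Σ t_i = 40.84 days.

40.8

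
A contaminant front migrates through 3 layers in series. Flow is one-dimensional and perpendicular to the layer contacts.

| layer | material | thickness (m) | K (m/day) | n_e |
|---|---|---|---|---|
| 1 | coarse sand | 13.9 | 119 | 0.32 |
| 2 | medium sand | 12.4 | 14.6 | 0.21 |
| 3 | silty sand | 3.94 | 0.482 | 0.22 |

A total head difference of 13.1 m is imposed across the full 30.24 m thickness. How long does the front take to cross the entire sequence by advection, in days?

With flow normal to the layers, continuity requires the same specific discharge q through every layer.
Σ(b_i/K_i) = 13.9/119 + 12.4/14.6 + 3.94/0.482 = 9.140 d.
q = Δh / Σ(b_i/K_i) = 13.1 / 9.140 = 1.433 m/day.
In each layer the seepage velocity is v_i = q/n_i, so the layer transit time is t_i = b_i·n_i / q:
  layer 1 (coarse sand): t_1 = 13.9 × 0.32 / 1.433 = 3.104 d
  layer 2 (medium sand): t_2 = 12.4 × 0.21 / 1.433 = 1.817 d
  layer 3 (silty sand): t_3 = 3.94 × 0.22 / 1.433 = 0.6048 d
Total t = Σ t_i = 5.525 days.

5.53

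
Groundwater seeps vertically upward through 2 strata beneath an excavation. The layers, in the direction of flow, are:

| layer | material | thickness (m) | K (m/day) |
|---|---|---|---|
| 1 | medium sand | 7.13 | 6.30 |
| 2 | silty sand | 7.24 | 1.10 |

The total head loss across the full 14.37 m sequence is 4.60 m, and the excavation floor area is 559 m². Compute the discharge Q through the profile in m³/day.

Flow is perpendicular to layering, so the layers act in series and the equivalent K is the thickness-weighted harmonic mean.
Total thickness L = 7.13 + 7.24 = 14.37 m.
Σ(b_i/K_i) = 7.13/6.30 + 7.24/1.10 = 7.714 d.
K_eq = L / Σ(b_i/K_i) = 14.37 / 7.714 = 1.863 m/day.
Q = K_eq · A · (Δh/L) = 1.863 × 559 × (4.60/14.37) = 333.4 m³/day.

333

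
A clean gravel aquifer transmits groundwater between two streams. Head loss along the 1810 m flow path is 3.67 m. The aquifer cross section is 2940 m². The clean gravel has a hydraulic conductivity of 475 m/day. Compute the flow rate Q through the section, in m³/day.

2830

Hydraulic gradient i = Δh / L = 3.67 / 1810 = 0.002028.
Darcy's law: Q = K · A · i = 475.0 × 2940 × 0.002028 = 2832 m³/day.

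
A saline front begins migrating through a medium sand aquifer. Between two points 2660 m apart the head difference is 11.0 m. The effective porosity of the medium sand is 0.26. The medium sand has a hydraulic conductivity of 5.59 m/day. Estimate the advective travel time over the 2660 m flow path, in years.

81.9

Hydraulic gradient i = Δh / L = 11.0 / 2660 = 0.004135.
Darcy flux q = K · i = 5.590 × 0.004135 = 0.02312 m/day.
Seepage velocity v = q / n_e = 0.02312 / 0.26 = 0.08891 m/day.
Travel time t = L / v = 2660 / 0.08891 = 29918 days = 81.91 years.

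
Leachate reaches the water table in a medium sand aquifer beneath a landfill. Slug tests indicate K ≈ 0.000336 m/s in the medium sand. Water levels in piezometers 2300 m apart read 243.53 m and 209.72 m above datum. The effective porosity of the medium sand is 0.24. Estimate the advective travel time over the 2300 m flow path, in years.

Convert K: 0.000336 m/s × 86400 = 29.03 m/day.
Hydraulic gradient i = (243.53 − 209.72) / 2300 = 33.81 / 2300 = 0.01470.
Darcy flux q = K · i = 29.03 × 0.01470 = 0.4267 m/day.
Seepage velocity v = q / n_e = 0.4267 / 0.24 = 1.778 m/day.
Travel time t = L / v = 2300 / 1.778 = 1294 days = 3.541 years.

3.54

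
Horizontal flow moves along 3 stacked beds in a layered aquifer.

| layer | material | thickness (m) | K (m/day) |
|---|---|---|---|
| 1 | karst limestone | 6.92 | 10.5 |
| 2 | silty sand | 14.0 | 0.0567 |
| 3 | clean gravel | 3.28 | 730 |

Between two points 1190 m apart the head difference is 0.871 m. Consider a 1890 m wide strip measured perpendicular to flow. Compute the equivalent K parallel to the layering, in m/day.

Flow is parallel to layering, so each bed carries its own Darcy discharge and the transmissivities add.
Σ(K_i·b_i) = 10.5×6.92 + 0.0567×14.0 + 730×3.28 = 2468 m²/day.
Total thickness b = 24.20 m, so K_eq = Σ(K_i·b_i)/b = 102.0 m/day.

102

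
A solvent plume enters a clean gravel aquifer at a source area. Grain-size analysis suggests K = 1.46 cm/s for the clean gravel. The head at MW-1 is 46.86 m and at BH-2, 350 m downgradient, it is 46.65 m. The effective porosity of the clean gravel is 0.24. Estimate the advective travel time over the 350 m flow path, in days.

Convert K: 1.46 cm/s × 864 = 1261 m/day.
Hydraulic gradient i = (46.86 − 46.65) / 350 = 0.21 / 350 = 0.0006000.
Darcy flux q = K · i = 1261 × 0.0006000 = 0.7569 m/day.
Seepage velocity v = q / n_e = 0.7569 / 0.24 = 3.154 m/day.
Travel time t = L / v = 350 / 3.154 = 111.0 days.

111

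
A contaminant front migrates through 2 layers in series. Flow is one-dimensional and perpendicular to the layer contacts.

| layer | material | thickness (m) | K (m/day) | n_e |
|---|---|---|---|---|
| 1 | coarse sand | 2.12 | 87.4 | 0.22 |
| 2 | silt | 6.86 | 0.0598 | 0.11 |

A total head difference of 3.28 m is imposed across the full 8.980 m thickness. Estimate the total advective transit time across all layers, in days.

42.7

With flow normal to the layers, continuity requires the same specific discharge q through every layer.
Σ(b_i/K_i) = 2.12/87.4 + 6.86/0.0598 = 114.7 d.
q = Δh / Σ(b_i/K_i) = 3.28 / 114.7 = 0.02859 m/day.
In each layer the seepage velocity is v_i = q/n_i, so the layer transit time is t_i = b_i·n_i / q:
  layer 1 (coarse sand): t_1 = 2.12 × 0.22 / 0.02859 = 16.32 d
  layer 2 (silt): t_2 = 6.86 × 0.11 / 0.02859 = 26.40 d
Total t = Σ t_i = 42.71 days.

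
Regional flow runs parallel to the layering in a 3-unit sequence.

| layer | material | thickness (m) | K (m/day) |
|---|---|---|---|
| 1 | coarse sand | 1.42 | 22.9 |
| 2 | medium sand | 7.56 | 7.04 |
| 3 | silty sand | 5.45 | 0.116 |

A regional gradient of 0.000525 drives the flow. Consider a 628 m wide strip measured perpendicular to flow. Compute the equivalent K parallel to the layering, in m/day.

5.99

Flow is parallel to layering, so each bed carries its own Darcy discharge and the transmissivities add.
Σ(K_i·b_i) = 22.9×1.42 + 7.04×7.56 + 0.116×5.45 = 86.37 m²/day.
Total thickness b = 14.43 m, so K_eq = Σ(K_i·b_i)/b = 5.986 m/day.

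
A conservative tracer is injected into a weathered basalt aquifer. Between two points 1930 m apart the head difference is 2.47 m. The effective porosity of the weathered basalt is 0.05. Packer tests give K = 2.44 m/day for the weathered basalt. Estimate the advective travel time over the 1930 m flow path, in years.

Hydraulic gradient i = Δh / L = 2.47 / 1930 = 0.001280.
Darcy flux q = K · i = 2.440 × 0.001280 = 0.003123 m/day.
Seepage velocity v = q / n_e = 0.003123 / 0.05 = 0.06245 m/day.
Travel time t = L / v = 1930 / 0.06245 = 30903 days = 84.61 years.

84.6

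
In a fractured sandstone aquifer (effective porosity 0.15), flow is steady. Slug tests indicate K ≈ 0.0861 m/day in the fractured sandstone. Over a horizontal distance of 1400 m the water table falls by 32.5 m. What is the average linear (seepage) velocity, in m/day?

Hydraulic gradient i = Δh / L = 32.5 / 1400 = 0.02321.
Darcy flux q = K · i = 0.08610 × 0.02321 = 0.001999 m/day.
Seepage velocity v = q / n_e = 0.001999 / 0.15 = 0.01333 m/day.

0.0133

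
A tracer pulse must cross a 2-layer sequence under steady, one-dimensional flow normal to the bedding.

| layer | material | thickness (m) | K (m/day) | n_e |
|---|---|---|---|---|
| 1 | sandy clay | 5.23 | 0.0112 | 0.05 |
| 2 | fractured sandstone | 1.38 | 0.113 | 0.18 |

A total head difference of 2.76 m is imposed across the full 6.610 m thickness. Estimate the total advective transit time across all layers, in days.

88.5

With flow normal to the layers, continuity requires the same specific discharge q through every layer.
Σ(b_i/K_i) = 5.23/0.0112 + 1.38/0.113 = 479.2 d.
q = Δh / Σ(b_i/K_i) = 2.76 / 479.2 = 0.005760 m/day.
In each layer the seepage velocity is v_i = q/n_i, so the layer transit time is t_i = b_i·n_i / q:
  layer 1 (sandy clay): t_1 = 5.23 × 0.05 / 0.005760 = 45.40 d
  layer 2 (fractured sandstone): t_2 = 1.38 × 0.18 / 0.005760 = 43.13 d
Total t = Σ t_i = 88.53 days.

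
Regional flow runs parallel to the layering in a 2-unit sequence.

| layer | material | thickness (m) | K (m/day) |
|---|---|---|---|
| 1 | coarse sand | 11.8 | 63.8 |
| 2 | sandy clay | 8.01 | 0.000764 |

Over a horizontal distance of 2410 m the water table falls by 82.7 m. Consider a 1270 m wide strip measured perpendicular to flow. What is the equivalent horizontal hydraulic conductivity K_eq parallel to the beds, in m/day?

38.0

Flow is parallel to layering, so each bed carries its own Darcy discharge and the transmissivities add.
Σ(K_i·b_i) = 63.8×11.8 + 0.000764×8.01 = 752.8 m²/day.
Total thickness b = 19.81 m, so K_eq = Σ(K_i·b_i)/b = 38.00 m/day.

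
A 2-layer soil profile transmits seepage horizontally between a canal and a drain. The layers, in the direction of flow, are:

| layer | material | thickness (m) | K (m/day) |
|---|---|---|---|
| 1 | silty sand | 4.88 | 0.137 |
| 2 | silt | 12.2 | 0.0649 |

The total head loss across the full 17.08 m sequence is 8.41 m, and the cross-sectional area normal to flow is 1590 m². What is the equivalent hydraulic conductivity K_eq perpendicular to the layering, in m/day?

Flow is perpendicular to layering, so the layers act in series and the equivalent K is the thickness-weighted harmonic mean.
Total thickness L = 4.88 + 12.2 = 17.08 m.
Σ(b_i/K_i) = 4.88/0.137 + 12.2/0.0649 = 223.6 d.
K_eq = L / Σ(b_i/K_i) = 17.08 / 223.6 = 0.07639 m/day.

0.0764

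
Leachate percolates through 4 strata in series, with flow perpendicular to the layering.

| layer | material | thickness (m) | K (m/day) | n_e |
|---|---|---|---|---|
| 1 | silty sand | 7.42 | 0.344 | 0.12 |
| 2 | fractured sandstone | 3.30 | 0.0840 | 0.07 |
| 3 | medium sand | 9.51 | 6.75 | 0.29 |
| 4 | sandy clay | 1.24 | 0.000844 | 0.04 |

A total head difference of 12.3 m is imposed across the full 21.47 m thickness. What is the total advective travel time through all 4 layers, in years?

With flow normal to the layers, continuity requires the same specific discharge q through every layer.
Σ(b_i/K_i) = 7.42/0.344 + 3.30/0.0840 + 9.51/6.75 + 1.24/0.000844 = 1531 d.
q = Δh / Σ(b_i/K_i) = 12.3 / 1531 = 0.008032 m/day.
In each layer the seepage velocity is v_i = q/n_i, so the layer transit time is t_i = b_i·n_i / q:
  layer 1 (silty sand): t_1 = 7.42 × 0.12 / 0.008032 = 110.9 d
  layer 2 (fractured sandstone): t_2 = 3.30 × 0.07 / 0.008032 = 28.76 d
  layer 3 (medium sand): t_3 = 9.51 × 0.29 / 0.008032 = 343.4 d
  layer 4 (sandy clay): t_4 = 1.24 × 0.04 / 0.008032 = 6.176 d
Total t = Σ t_i = 489.2 days = 1.339 years.

1.34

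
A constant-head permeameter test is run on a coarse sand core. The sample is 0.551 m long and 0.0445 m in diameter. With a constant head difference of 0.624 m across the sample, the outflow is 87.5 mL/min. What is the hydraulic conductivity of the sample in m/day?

71.5

Cross-sectional area A = π·(d/2)² = π × (0.0445/2)² = 0.001555 m².
Convert discharge: 87.5 mL/min = 1.458e-06 m³/s.
Darcy's law rearranged: K = Q·L / (A·Δh) = 1.458e-06 × 0.551 / (0.001555 × 0.624) = 0.0008280 m/s = 71.54 m/day.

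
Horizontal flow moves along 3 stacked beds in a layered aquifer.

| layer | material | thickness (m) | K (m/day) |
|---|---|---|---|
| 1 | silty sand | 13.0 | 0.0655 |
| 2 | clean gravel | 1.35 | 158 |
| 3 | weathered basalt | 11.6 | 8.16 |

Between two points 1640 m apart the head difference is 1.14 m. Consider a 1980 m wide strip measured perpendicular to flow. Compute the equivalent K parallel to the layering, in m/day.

Flow is parallel to layering, so each bed carries its own Darcy discharge and the transmissivities add.
Σ(K_i·b_i) = 0.0655×13.0 + 158×1.35 + 8.16×11.6 = 308.8 m²/day.
Total thickness b = 25.95 m, so K_eq = Σ(K_i·b_i)/b = 11.90 m/day.

11.9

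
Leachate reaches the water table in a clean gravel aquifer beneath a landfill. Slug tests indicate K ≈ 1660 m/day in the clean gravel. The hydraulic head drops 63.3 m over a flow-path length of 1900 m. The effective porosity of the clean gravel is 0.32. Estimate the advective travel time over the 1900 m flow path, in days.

Hydraulic gradient i = Δh / L = 63.3 / 1900 = 0.03332.
Darcy flux q = K · i = 1660 × 0.03332 = 55.30 m/day.
Seepage velocity v = q / n_e = 55.30 / 0.32 = 172.8 m/day.
Travel time t = L / v = 1900 / 172.8 = 10.99 days.

11.0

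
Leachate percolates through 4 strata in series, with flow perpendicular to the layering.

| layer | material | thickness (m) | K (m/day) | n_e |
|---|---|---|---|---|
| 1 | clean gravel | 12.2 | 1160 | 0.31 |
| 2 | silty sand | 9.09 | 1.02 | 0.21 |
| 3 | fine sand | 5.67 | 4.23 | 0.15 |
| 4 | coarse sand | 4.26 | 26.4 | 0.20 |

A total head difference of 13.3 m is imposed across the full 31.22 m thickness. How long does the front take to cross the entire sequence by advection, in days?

With flow normal to the layers, continuity requires the same specific discharge q through every layer.
Σ(b_i/K_i) = 12.2/1160 + 9.09/1.02 + 5.67/4.23 + 4.26/26.4 = 10.42 d.
q = Δh / Σ(b_i/K_i) = 13.3 / 10.42 = 1.276 m/day.
In each layer the seepage velocity is v_i = q/n_i, so the layer transit time is t_i = b_i·n_i / q:
  layer 1 (clean gravel): t_1 = 12.2 × 0.31 / 1.276 = 2.964 d
  layer 2 (silty sand): t_2 = 9.09 × 0.21 / 1.276 = 1.496 d
  layer 3 (fine sand): t_3 = 5.67 × 0.15 / 1.276 = 0.6666 d
  layer 4 (coarse sand): t_4 = 4.26 × 0.20 / 1.276 = 0.6678 d
Total t = Σ t_i = 5.795 days.

5.79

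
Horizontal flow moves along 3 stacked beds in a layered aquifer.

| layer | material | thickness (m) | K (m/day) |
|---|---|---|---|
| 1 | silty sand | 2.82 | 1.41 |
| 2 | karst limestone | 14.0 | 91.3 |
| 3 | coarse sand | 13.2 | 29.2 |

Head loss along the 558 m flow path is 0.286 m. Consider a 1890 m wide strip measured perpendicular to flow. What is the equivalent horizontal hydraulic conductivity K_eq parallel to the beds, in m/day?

55.6

Flow is parallel to layering, so each bed carries its own Darcy discharge and the transmissivities add.
Σ(K_i·b_i) = 1.41×2.82 + 91.3×14.0 + 29.2×13.2 = 1668 m²/day.
Total thickness b = 30.02 m, so K_eq = Σ(K_i·b_i)/b = 55.55 m/day.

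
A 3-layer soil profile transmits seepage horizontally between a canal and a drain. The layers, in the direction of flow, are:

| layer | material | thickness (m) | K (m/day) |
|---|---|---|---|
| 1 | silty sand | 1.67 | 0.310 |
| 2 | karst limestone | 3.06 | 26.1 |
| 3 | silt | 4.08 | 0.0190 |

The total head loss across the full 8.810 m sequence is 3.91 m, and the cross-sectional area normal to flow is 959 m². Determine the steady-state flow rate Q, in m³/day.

Flow is perpendicular to layering, so the layers act in series and the equivalent K is the thickness-weighted harmonic mean.
Total thickness L = 1.67 + 3.06 + 4.08 = 8.810 m.
Σ(b_i/K_i) = 1.67/0.310 + 3.06/26.1 + 4.08/0.0190 = 220.2 d.
K_eq = L / Σ(b_i/K_i) = 8.810 / 220.2 = 0.04000 m/day.
Q = K_eq · A · (Δh/L) = 0.04000 × 959 × (3.91/8.810) = 17.03 m³/day.

17.0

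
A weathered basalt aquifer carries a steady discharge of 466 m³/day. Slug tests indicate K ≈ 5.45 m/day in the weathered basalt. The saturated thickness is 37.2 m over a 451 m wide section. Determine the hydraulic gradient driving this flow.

0.00510

Cross-sectional area A = 451 × 37.2 = 16777 m².
From Q = K·A·i, i = Q / (K·A) = 466 / (5.450 × 16777) = 0.005096.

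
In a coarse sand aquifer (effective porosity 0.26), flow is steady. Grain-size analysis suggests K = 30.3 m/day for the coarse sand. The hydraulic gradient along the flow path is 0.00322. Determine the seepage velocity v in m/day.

Hydraulic gradient i = 0.00322.
Darcy flux q = K · i = 30.30 × 0.003220 = 0.09757 m/day.
Seepage velocity v = q / n_e = 0.09757 / 0.26 = 0.3753 m/day.

0.375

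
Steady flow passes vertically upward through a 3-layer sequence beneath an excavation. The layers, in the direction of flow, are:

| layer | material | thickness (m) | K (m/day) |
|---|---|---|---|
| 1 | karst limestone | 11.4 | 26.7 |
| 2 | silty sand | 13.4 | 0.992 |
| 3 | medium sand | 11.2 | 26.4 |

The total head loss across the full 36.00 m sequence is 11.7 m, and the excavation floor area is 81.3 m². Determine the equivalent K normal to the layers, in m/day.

2.51

Flow is perpendicular to layering, so the layers act in series and the equivalent K is the thickness-weighted harmonic mean.
Total thickness L = 11.4 + 13.4 + 11.2 = 36.00 m.
Σ(b_i/K_i) = 11.4/26.7 + 13.4/0.992 + 11.2/26.4 = 14.36 d.
K_eq = L / Σ(b_i/K_i) = 36.00 / 14.36 = 2.507 m/day.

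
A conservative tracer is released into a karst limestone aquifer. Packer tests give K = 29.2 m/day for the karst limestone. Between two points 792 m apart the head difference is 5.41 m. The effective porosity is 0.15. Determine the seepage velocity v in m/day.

1.33

Hydraulic gradient i = Δh / L = 5.41 / 792 = 0.006831.
Darcy flux q = K · i = 29.20 × 0.006831 = 0.1995 m/day.
Seepage velocity v = q / n_e = 0.1995 / 0.15 = 1.330 m/day.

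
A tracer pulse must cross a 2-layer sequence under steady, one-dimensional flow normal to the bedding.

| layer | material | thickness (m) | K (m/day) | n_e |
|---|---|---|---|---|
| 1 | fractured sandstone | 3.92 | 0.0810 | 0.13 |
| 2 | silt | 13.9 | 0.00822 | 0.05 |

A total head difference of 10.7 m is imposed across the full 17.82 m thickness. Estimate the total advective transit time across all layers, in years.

With flow normal to the layers, continuity requires the same specific discharge q through every layer.
Σ(b_i/K_i) = 3.92/0.0810 + 13.9/0.00822 = 1739 d.
q = Δh / Σ(b_i/K_i) = 10.7 / 1739 = 0.006152 m/day.
In each layer the seepage velocity is v_i = q/n_i, so the layer transit time is t_i = b_i·n_i / q:
  layer 1 (fractured sandstone): t_1 = 3.92 × 0.13 / 0.006152 = 82.84 d
  layer 2 (silt): t_2 = 13.9 × 0.05 / 0.006152 = 113.0 d
Total t = Σ t_i = 195.8 days = 0.5361 years.

0.536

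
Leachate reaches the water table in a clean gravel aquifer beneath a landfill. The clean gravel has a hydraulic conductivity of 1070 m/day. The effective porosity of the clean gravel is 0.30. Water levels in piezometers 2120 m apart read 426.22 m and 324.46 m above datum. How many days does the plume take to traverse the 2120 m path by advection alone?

Hydraulic gradient i = (426.22 − 324.46) / 2120 = 101.76 / 2120 = 0.04800.
Darcy flux q = K · i = 1070 × 0.04800 = 51.36 m/day.
Seepage velocity v = q / n_e = 51.36 / 0.30 = 171.2 m/day.
Travel time t = L / v = 2120 / 171.2 = 12.38 days.

12.4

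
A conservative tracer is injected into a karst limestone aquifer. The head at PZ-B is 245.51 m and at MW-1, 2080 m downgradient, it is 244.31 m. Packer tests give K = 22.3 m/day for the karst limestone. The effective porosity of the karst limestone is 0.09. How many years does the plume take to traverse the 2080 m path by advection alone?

Hydraulic gradient i = (245.51 − 244.31) / 2080 = 1.2 / 2080 = 0.0005769.
Darcy flux q = K · i = 22.30 × 0.0005769 = 0.01287 m/day.
Seepage velocity v = q / n_e = 0.01287 / 0.09 = 0.1429 m/day.
Travel time t = L / v = 2080 / 0.1429 = 14551 days = 39.84 years.

39.8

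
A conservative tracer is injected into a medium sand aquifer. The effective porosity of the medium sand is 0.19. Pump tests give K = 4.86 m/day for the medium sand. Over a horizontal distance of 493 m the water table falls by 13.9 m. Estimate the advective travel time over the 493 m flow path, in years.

Hydraulic gradient i = Δh / L = 13.9 / 493 = 0.02819.
Darcy flux q = K · i = 4.860 × 0.02819 = 0.1370 m/day.
Seepage velocity v = q / n_e = 0.1370 / 0.19 = 0.7212 m/day.
Travel time t = L / v = 493 / 0.7212 = 683.6 days = 1.872 years.

1.87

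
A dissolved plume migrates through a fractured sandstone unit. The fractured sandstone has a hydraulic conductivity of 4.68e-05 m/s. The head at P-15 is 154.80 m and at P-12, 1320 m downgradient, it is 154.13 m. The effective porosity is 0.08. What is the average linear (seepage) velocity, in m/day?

0.0257

Convert K: 4.68e-05 m/s × 86400 = 4.044 m/day.
Hydraulic gradient i = (154.80 − 154.13) / 1320 = 0.67 / 1320 = 0.0005076.
Darcy flux q = K · i = 4.044 × 0.0005076 = 0.002052 m/day.
Seepage velocity v = q / n_e = 0.002052 / 0.08 = 0.02565 m/day.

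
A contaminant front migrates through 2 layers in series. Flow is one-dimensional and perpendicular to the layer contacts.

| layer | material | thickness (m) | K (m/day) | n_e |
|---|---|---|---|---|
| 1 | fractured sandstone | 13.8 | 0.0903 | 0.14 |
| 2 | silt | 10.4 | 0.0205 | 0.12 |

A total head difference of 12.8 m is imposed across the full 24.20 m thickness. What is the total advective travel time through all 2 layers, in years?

0.449

With flow normal to the layers, continuity requires the same specific discharge q through every layer.
Σ(b_i/K_i) = 13.8/0.0903 + 10.4/0.0205 = 660.1 d.
q = Δh / Σ(b_i/K_i) = 12.8 / 660.1 = 0.01939 m/day.
In each layer the seepage velocity is v_i = q/n_i, so the layer transit time is t_i = b_i·n_i / q:
  layer 1 (fractured sandstone): t_1 = 13.8 × 0.14 / 0.01939 = 99.64 d
  layer 2 (silt): t_2 = 10.4 × 0.12 / 0.01939 = 64.36 d
Total t = Σ t_i = 164.0 days = 0.4490 years.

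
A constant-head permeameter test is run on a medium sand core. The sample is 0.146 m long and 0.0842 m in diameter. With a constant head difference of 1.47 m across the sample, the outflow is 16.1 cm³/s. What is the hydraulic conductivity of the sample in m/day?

Cross-sectional area A = π·(d/2)² = π × (0.0842/2)² = 0.005568 m².
Convert discharge: 16.1 cm³/s = 1.610e-05 m³/s.
Darcy's law rearranged: K = Q·L / (A·Δh) = 1.610e-05 × 0.146 / (0.005568 × 1.47) = 0.0002872 m/s = 24.81 m/day.

24.8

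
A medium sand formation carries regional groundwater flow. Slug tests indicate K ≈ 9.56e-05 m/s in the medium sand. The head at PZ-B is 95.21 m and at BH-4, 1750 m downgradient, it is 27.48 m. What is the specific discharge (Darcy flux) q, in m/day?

Convert K: 9.56e-05 m/s × 86400 = 8.260 m/day.
Hydraulic gradient i = (95.21 − 27.48) / 1750 = 67.73 / 1750 = 0.03870.
Specific discharge q = K · i = 8.260 × 0.03870 = 0.3197 m/day.

0.320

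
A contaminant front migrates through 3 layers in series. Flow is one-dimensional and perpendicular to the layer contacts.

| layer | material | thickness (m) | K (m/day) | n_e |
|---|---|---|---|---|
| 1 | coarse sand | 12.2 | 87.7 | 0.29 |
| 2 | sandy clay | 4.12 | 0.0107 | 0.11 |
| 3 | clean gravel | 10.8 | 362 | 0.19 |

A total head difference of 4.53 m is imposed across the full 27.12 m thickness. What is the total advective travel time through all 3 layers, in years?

1.41

With flow normal to the layers, continuity requires the same specific discharge q through every layer.
Σ(b_i/K_i) = 12.2/87.7 + 4.12/0.0107 + 10.8/362 = 385.2 d.
q = Δh / Σ(b_i/K_i) = 4.53 / 385.2 = 0.01176 m/day.
In each layer the seepage velocity is v_i = q/n_i, so the layer transit time is t_i = b_i·n_i / q:
  layer 1 (coarse sand): t_1 = 12.2 × 0.29 / 0.01176 = 300.9 d
  layer 2 (sandy clay): t_2 = 4.12 × 0.11 / 0.01176 = 38.54 d
  layer 3 (clean gravel): t_3 = 10.8 × 0.19 / 0.01176 = 174.5 d
Total t = Σ t_i = 513.9 days = 1.407 years.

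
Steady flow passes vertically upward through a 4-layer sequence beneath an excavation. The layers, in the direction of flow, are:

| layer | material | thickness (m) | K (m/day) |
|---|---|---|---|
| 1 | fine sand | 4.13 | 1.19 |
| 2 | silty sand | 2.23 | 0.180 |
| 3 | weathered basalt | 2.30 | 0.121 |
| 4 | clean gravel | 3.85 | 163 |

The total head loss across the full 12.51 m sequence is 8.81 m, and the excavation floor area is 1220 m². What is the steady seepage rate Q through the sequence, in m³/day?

Flow is perpendicular to layering, so the layers act in series and the equivalent K is the thickness-weighted harmonic mean.
Total thickness L = 4.13 + 2.23 + 2.30 + 3.85 = 12.51 m.
Σ(b_i/K_i) = 4.13/1.19 + 2.23/0.180 + 2.30/0.121 + 3.85/163 = 34.89 d.
K_eq = L / Σ(b_i/K_i) = 12.51 / 34.89 = 0.3585 m/day.
Q = K_eq · A · (Δh/L) = 0.3585 × 1220 × (8.81/12.51) = 308.0 m³/day.

308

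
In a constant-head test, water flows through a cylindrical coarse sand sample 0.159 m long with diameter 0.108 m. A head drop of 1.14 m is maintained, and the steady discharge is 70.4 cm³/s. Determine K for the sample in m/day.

Cross-sectional area A = π·(d/2)² = π × (0.108/2)² = 0.009161 m².
Convert discharge: 70.4 cm³/s = 7.040e-05 m³/s.
Darcy's law rearranged: K = Q·L / (A·Δh) = 7.040e-05 × 0.159 / (0.009161 × 1.14) = 0.001072 m/s = 92.61 m/day.

92.6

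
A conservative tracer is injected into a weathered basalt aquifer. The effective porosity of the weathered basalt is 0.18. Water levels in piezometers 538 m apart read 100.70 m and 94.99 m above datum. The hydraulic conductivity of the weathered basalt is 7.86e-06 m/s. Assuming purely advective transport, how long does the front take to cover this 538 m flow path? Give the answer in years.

36.8

Convert K: 7.86e-06 m/s × 86400 = 0.6791 m/day.
Hydraulic gradient i = (100.70 − 94.99) / 538 = 5.71 / 538 = 0.01061.
Darcy flux q = K · i = 0.6791 × 0.01061 = 0.007208 m/day.
Seepage velocity v = q / n_e = 0.007208 / 0.18 = 0.04004 m/day.
Travel time t = L / v = 538 / 0.04004 = 13436 days = 36.79 years.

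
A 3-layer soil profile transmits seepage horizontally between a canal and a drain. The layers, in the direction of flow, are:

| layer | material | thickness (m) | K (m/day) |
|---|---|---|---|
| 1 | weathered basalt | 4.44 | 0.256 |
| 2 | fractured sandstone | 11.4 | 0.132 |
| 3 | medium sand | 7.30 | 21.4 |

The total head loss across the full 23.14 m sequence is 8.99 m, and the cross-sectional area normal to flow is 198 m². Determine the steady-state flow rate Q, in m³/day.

Flow is perpendicular to layering, so the layers act in series and the equivalent K is the thickness-weighted harmonic mean.
Total thickness L = 4.44 + 11.4 + 7.30 = 23.14 m.
Σ(b_i/K_i) = 4.44/0.256 + 11.4/0.132 + 7.30/21.4 = 104.0 d.
K_eq = L / Σ(b_i/K_i) = 23.14 / 104.0 = 0.2224 m/day.
Q = K_eq · A · (Δh/L) = 0.2224 × 198 × (8.99/23.14) = 17.11 m³/day.

17.1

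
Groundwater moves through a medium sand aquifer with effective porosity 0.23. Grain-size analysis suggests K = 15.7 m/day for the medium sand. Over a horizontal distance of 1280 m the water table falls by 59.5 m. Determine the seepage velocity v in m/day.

Hydraulic gradient i = Δh / L = 59.5 / 1280 = 0.04648.
Darcy flux q = K · i = 15.70 × 0.04648 = 0.7298 m/day.
Seepage velocity v = q / n_e = 0.7298 / 0.23 = 3.173 m/day.

3.17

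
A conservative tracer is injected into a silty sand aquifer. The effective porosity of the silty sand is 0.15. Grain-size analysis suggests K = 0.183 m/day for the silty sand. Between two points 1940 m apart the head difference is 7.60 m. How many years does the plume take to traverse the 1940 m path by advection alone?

1110

Hydraulic gradient i = Δh / L = 7.60 / 1940 = 0.003918.
Darcy flux q = K · i = 0.1830 × 0.003918 = 0.0007169 m/day.
Seepage velocity v = q / n_e = 0.0007169 / 0.15 = 0.004779 m/day.
Travel time t = L / v = 1940 / 0.004779 = 4.059e+05 days = 1111 years.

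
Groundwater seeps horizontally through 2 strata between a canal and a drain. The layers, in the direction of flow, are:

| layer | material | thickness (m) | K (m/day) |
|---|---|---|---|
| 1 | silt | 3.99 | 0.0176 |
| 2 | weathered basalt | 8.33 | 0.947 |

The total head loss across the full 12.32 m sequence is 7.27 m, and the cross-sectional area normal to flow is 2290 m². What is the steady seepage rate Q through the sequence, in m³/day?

70.7

Flow is perpendicular to layering, so the layers act in series and the equivalent K is the thickness-weighted harmonic mean.
Total thickness L = 3.99 + 8.33 = 12.32 m.
Σ(b_i/K_i) = 3.99/0.0176 + 8.33/0.947 = 235.5 d.
K_eq = L / Σ(b_i/K_i) = 12.32 / 235.5 = 0.05231 m/day.
Q = K_eq · A · (Δh/L) = 0.05231 × 2290 × (7.27/12.32) = 70.69 m³/day.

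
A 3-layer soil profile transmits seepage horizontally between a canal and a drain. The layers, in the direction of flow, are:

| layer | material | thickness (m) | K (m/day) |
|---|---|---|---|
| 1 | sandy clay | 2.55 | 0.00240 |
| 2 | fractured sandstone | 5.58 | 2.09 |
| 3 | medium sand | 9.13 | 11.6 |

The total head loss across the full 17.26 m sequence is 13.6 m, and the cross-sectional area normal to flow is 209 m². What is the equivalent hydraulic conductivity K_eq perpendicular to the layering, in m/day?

Flow is perpendicular to layering, so the layers act in series and the equivalent K is the thickness-weighted harmonic mean.
Total thickness L = 2.55 + 5.58 + 9.13 = 17.26 m.
Σ(b_i/K_i) = 2.55/0.00240 + 5.58/2.09 + 9.13/11.6 = 1066 d.
K_eq = L / Σ(b_i/K_i) = 17.26 / 1066 = 0.01619 m/day.

0.0162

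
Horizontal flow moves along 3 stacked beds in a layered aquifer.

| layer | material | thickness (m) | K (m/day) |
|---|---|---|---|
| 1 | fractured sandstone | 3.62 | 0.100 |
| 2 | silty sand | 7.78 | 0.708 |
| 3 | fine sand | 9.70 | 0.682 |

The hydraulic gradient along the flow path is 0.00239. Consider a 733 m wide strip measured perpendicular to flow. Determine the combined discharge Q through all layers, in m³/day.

21.9

Flow is parallel to layering, so each bed carries its own Darcy discharge and the transmissivities add.
Σ(K_i·b_i) = 0.100×3.62 + 0.708×7.78 + 0.682×9.70 = 12.49 m²/day.
Hydraulic gradient i = 0.00239.
Q = Σ(K_i·b_i) · W · i = 12.49 × 733 × 0.002390 = 21.87 m³/day.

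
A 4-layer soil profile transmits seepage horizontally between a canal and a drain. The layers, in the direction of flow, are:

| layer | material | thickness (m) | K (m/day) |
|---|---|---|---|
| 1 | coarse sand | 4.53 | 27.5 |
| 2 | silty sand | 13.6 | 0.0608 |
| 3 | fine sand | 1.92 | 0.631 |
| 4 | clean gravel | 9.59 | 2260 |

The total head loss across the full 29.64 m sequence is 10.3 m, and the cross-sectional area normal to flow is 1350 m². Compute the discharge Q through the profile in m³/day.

61.3

Flow is perpendicular to layering, so the layers act in series and the equivalent K is the thickness-weighted harmonic mean.
Total thickness L = 4.53 + 13.6 + 1.92 + 9.59 = 29.64 m.
Σ(b_i/K_i) = 4.53/27.5 + 13.6/0.0608 + 1.92/0.631 + 9.59/2260 = 226.9 d.
K_eq = L / Σ(b_i/K_i) = 29.64 / 226.9 = 0.1306 m/day.
Q = K_eq · A · (Δh/L) = 0.1306 × 1350 × (10.3/29.64) = 61.28 m³/day.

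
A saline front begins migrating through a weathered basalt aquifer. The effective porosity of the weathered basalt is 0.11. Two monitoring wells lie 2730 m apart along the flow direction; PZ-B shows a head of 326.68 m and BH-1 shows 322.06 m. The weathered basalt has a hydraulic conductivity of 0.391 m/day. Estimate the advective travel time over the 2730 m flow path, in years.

Hydraulic gradient i = (326.68 − 322.06) / 2730 = 4.62 / 2730 = 0.001692.
Darcy flux q = K · i = 0.3910 × 0.001692 = 0.0006617 m/day.
Seepage velocity v = q / n_e = 0.0006617 / 0.11 = 0.006015 m/day.
Travel time t = L / v = 2730 / 0.006015 = 4.538e+05 days = 1243 years.

1240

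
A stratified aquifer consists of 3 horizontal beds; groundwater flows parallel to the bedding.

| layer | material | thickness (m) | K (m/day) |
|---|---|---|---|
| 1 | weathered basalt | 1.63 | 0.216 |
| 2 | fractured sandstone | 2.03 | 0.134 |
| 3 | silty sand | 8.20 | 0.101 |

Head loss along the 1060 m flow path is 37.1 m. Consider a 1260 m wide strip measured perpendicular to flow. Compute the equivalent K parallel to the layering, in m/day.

Flow is parallel to layering, so each bed carries its own Darcy discharge and the transmissivities add.
Σ(K_i·b_i) = 0.216×1.63 + 0.134×2.03 + 0.101×8.20 = 1.452 m²/day.
Total thickness b = 11.86 m, so K_eq = Σ(K_i·b_i)/b = 0.1225 m/day.

0.122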